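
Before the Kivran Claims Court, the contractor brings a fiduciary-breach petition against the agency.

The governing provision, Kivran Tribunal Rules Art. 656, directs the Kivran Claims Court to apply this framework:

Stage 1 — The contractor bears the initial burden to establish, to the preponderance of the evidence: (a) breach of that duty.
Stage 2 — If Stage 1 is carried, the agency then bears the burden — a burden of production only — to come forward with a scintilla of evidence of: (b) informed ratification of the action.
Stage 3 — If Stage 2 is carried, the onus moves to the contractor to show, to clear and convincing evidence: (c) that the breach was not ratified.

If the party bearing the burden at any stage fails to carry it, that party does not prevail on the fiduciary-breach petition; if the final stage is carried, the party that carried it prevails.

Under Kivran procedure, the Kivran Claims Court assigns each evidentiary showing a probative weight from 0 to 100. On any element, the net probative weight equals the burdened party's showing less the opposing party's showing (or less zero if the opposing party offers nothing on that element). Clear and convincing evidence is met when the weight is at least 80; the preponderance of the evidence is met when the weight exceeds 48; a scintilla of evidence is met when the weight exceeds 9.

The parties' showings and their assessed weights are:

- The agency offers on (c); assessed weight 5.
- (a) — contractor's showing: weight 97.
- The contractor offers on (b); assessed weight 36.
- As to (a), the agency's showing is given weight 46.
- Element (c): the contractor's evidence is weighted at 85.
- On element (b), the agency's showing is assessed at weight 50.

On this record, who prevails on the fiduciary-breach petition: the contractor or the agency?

Stage 1 (contractor, the preponderance of the evidence, weight exceeds 48): (a) net 97−46=51 > 48 — meets.
  Stage 1 is satisfied; the onus moves to the agency.
Stage 2 (agency, a scintilla of evidence, weight exceeds 9): (b) net 50−36=14 > 9 — meets.
  The agency carries Stage 2; the contractor now bears the burden.
Stage 3 (contractor, clear and convincing evidence, weight is at least 80): (c) net 85−5=80 ≥ 80 — meets.
  Stage 3 carried; the final stage is satisfied.
All stages carried — the contractor prevails.

contractor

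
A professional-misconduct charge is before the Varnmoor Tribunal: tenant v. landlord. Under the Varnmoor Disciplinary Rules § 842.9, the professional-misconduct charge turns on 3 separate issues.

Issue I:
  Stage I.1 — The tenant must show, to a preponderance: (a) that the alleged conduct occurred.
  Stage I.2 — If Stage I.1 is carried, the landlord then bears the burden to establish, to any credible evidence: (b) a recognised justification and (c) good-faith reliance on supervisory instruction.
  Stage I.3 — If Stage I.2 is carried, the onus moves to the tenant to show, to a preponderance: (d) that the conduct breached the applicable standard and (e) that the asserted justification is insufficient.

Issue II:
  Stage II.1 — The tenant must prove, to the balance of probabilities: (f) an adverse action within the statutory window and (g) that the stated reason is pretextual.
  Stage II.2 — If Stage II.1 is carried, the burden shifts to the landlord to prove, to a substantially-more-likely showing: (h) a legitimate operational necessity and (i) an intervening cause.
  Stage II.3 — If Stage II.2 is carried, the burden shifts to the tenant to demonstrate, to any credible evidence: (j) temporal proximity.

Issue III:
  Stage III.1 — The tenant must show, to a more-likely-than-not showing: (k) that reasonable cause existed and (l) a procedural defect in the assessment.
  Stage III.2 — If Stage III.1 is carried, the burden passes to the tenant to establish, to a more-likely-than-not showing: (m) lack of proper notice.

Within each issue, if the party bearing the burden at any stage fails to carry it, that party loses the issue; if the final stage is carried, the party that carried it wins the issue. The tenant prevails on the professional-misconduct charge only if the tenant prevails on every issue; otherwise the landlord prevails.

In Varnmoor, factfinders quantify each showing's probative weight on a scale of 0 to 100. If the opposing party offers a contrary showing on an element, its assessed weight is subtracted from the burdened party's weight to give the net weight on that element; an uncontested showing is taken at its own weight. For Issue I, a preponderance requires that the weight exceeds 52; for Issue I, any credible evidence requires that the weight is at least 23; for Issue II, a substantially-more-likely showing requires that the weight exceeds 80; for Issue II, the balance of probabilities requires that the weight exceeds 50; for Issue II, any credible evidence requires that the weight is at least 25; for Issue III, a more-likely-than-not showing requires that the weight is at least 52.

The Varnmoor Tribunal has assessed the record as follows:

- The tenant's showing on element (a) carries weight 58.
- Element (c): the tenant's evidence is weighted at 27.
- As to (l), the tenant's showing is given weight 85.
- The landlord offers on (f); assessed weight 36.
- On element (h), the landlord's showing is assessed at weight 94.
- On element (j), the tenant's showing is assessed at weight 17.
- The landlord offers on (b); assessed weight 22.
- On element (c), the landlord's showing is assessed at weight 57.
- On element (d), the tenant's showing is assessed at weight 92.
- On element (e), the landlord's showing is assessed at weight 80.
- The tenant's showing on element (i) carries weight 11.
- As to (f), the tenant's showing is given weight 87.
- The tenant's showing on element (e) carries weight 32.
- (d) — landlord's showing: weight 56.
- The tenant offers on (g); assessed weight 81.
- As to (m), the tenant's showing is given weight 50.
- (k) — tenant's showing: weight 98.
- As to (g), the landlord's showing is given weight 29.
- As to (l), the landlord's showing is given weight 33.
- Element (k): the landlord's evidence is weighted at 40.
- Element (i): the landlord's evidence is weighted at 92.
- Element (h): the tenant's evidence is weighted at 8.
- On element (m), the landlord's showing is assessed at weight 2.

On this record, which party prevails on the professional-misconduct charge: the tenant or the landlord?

— Issue I —
Stage I.1 — burden on tenant; standard: a preponderance (weight exceeds 52).
    (a): 58 > 52 [met]
  The tenant carries Stage I.1; the landlord now bears the burden.
Stage I.2 — burden on landlord; standard: any credible evidence (weight is at least 23).
    (b): 22 < 23 [not met]
    (c): 57 − 27 = 30 ≥ 23 [met]
  The landlord does not carry Stage I.2.
The analysis ends at Stage I.2; the tenant prevails on this issue.
— Issue II —
Stage II.1 — burden on tenant; standard: the balance of probabilities (weight exceeds 50).
    (f): 87 − 36 = 51 > 50 [met]
    (g): 81 − 29 = 52 > 50 [met]
  Stage II.1 carried; the burden shifts to the landlord.
Stage II.2 — burden on landlord; standard: a substantially-more-likely showing (weight exceeds 80).
    (h): 94 − 8 = 86 > 80 [met]
    (i): 92 − 11 = 81 > 80 [met]
  Stage II.2 carried; the burden shifts to the tenant.
Stage II.3 — burden on tenant; standard: any credible evidence (weight is at least 25).
    (j): 17 < 25 [not met]
  Not every element is met, so the tenant fails to carry Stage II.3.
The analysis ends at Stage II.3; the landlord prevails on this issue.
— Issue III —
Stage III.1 — burden on tenant; standard: a more-likely-than-not showing (weight is at least 52).
    (k): 98 − 40 = 58 ≥ 52 [met]
    (l): 85 − 33 = 52 ≥ 52 [met]
  All elements met. The tenant retains the burden for Stage III.2.
Stage III.2 — burden on tenant; standard: a more-likely-than-not showing (weight is at least 52).
    (m): 50 − 2 = 48 < 52 [not met]
  Not every element is met, so the tenant fails to carry Stage III.2.
So the landlord prevails on this issue.
Per-issue: Issue I → tenant; Issue II → landlord; Issue III → landlord. The tenant must prevail on every issue; overall, the landlord prevails.

landlord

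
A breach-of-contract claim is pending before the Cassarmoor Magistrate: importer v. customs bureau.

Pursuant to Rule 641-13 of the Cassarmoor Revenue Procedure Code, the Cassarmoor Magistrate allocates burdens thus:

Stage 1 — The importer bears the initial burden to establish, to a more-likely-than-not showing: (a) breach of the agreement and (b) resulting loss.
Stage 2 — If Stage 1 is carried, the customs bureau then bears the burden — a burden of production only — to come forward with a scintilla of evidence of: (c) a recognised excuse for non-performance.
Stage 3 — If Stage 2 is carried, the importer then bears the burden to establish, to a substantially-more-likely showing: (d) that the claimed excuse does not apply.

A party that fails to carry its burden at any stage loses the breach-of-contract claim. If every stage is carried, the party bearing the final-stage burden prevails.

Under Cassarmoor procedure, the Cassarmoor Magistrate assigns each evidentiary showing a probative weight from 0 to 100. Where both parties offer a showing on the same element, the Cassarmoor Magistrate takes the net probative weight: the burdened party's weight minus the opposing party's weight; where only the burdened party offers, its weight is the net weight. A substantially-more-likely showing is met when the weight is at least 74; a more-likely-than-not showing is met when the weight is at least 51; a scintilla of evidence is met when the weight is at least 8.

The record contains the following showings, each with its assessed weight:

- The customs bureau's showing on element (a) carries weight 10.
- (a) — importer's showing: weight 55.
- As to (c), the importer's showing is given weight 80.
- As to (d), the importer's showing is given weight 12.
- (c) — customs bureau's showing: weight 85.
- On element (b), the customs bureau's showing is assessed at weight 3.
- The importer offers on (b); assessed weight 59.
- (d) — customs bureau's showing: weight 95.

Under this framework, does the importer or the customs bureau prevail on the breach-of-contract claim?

At Stage 1 the importer must meet a more-likely-than-not showing (weight is at least 51): on (a) the weight is 55 less the opposing 10 gives net 45, < 51, so (a) does not meet the standard; on (b) the weight is 59 less the opposing 3 gives net 56, which does reach 51, so (b) meets the standard.
  Stage 1 not carried; the importer fails its burden.
The analysis ends at Stage 1; the customs bureau prevails.

customs bureau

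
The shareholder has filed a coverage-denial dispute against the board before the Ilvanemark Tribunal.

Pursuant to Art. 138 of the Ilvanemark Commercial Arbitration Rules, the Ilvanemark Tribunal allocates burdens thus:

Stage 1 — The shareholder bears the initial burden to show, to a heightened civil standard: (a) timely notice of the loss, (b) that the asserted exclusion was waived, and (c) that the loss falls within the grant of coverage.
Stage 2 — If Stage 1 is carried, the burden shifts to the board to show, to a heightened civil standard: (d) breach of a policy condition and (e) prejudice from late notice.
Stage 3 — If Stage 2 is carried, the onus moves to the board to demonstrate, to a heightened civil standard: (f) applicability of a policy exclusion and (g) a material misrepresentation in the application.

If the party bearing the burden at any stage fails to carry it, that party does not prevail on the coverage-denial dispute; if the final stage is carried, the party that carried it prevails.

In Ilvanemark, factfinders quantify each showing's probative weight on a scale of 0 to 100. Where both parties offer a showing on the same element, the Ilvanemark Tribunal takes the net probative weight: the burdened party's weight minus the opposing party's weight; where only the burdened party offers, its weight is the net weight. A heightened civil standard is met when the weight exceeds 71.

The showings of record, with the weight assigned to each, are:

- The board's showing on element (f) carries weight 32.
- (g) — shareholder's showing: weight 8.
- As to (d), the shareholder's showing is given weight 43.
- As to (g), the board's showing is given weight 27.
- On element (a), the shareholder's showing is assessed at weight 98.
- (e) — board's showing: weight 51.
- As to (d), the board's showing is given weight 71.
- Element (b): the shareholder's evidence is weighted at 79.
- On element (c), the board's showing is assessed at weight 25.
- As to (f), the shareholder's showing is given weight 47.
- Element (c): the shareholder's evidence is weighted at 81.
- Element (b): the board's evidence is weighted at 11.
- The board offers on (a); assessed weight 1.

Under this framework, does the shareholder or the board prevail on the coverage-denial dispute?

At Stage 1 the shareholder must meet a heightened civil standard (weight exceeds 71): on (a) the weight is 98 less the opposing 1 gives net 97, which does exceed 71, so (a) meets the standard; on (b) the weight is 79 less the opposing 11 gives net 68, which does not exceed 71, so (b) does not meet the standard; on (c) the weight is 81 less the opposing 25 gives net 56, which does not exceed 71, so (c) does not meet the standard.
  Stage 1 not carried; the shareholder fails its burden.
The board prevails.

board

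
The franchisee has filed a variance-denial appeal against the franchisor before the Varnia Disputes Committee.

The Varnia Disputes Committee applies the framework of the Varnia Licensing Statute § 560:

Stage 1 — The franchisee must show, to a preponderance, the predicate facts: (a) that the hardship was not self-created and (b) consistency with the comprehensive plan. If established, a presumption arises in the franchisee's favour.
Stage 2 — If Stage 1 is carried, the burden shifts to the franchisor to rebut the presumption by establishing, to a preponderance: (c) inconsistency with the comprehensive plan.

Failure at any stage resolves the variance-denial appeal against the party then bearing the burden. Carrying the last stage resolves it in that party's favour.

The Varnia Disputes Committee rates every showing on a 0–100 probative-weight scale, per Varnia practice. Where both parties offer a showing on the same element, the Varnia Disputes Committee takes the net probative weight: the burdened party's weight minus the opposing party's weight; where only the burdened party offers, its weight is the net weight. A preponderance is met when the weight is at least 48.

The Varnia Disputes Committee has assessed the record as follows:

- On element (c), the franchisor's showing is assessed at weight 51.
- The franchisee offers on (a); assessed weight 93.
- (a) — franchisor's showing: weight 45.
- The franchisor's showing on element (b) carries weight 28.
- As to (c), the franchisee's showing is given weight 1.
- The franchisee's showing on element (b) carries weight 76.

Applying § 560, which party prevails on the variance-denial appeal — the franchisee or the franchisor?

Stage 1 — burden on franchisee; standard: a preponderance (weight is at least 48).
    (a): 93 − 45 = 48 ≥ 48 [met]
    (b): 76 − 28 = 48 ≥ 48 [met]
  Stage 1 carried; the burden shifts to the franchisor.
Stage 2 — burden on franchisor; standard: a preponderance (weight is at least 48).
    (c): 51 − 1 = 50 ≥ 48 [met]
  Stage 2 carried; the final stage is satisfied.
All stages carried — the franchisor prevails.

franchisor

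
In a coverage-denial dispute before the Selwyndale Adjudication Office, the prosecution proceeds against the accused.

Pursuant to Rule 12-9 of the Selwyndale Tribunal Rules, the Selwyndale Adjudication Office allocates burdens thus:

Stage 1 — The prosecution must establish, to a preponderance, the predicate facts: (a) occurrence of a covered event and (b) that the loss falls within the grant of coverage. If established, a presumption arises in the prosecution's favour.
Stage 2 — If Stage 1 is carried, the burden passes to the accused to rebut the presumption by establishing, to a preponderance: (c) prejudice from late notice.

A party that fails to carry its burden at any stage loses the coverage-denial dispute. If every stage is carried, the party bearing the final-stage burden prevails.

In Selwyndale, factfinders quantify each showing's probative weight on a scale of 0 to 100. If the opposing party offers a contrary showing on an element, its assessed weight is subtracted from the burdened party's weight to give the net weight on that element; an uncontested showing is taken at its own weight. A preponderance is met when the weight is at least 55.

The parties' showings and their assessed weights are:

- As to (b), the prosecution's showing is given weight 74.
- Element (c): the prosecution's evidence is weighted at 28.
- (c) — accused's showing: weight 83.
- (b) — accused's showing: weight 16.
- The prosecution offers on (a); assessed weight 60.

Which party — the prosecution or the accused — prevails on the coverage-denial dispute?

At Stage 1 the prosecution must meet a preponderance (weight is at least 55): on (a) the weight is 60, which does reach 55, so (a) meets the standard; on (b) the weight is 74 less the opposing 16 gives net 58, ≥ 55, so (b) meets the standard.
  Stage 1 carried; the burden shifts to the accused.
At Stage 2 the accused must meet a preponderance (weight is at least 55): on (c) the weight is 83 less the opposing 28 gives net 55, ≥ 55, so (c) meets the standard.
  Stage 2 carried; the final stage is satisfied.
Every stage carried; the accused prevails.

accused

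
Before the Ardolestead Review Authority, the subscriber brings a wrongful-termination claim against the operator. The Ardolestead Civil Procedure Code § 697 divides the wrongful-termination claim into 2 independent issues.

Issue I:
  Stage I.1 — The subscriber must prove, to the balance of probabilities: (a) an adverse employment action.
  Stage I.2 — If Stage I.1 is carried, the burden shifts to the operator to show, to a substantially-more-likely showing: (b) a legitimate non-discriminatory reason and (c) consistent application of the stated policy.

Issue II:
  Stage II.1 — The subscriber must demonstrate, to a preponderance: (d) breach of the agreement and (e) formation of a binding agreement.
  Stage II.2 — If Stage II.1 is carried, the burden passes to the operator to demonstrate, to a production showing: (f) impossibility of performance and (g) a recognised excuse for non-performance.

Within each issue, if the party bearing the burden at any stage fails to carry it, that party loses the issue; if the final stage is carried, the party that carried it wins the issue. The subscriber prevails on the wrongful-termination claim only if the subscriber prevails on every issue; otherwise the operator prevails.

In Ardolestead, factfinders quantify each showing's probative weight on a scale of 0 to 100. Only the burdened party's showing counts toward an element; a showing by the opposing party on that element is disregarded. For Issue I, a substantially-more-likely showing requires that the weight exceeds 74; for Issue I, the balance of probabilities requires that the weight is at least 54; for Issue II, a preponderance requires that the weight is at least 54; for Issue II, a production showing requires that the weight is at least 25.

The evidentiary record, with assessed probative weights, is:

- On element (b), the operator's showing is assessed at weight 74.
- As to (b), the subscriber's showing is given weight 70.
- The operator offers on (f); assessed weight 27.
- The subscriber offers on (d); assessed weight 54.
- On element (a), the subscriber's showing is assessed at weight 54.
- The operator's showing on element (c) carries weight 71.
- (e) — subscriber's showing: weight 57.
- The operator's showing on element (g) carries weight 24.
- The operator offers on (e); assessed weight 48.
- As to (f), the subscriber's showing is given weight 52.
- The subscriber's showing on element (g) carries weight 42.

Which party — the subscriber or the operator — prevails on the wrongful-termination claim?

— Issue I —
At Stage I.1 the subscriber must meet the balance of probabilities (weight is at least 54): on (a) the weight is 54, ≥ 54, so (a) meets the standard.
  All elements met. The burden passes to the operator.
At Stage I.2 the operator must meet a substantially-more-likely showing (weight exceeds 74): on (b) the weight is 74 (the subscriber's 70 is given no effect), ≤ 74, so (b) does not meet the standard; on (c) the weight is 71, which does not exceed 74, so (c) does not meet the standard.
  Not every element is met, so the operator fails to carry Stage I.2.
The subscriber prevails on this issue.
— Issue II —
Stage II.1 — burden on subscriber; standard: a preponderance (weight is at least 54).
    (d): 54 ≥ 54 [met]
    (e): 57 (operator's 48 disregarded) ≥ 54 [met]
  Stage II.1 is satisfied; the onus moves to the operator.
Stage II.2 — burden on operator; standard: a production showing (weight is at least 25).
    (f): 27 (subscriber's 52 disregarded) ≥ 25 [met]
    (g): 24 (subscriber's 42 disregarded) < 25 [not met]
  Not every element is met, so the operator fails to carry Stage II.2.
The analysis ends at Stage II.2; the subscriber prevails on this issue.
Per-issue: Issue I → subscriber; Issue II → subscriber. The subscriber must prevail on every issue; overall, the subscriber prevails.

subscriber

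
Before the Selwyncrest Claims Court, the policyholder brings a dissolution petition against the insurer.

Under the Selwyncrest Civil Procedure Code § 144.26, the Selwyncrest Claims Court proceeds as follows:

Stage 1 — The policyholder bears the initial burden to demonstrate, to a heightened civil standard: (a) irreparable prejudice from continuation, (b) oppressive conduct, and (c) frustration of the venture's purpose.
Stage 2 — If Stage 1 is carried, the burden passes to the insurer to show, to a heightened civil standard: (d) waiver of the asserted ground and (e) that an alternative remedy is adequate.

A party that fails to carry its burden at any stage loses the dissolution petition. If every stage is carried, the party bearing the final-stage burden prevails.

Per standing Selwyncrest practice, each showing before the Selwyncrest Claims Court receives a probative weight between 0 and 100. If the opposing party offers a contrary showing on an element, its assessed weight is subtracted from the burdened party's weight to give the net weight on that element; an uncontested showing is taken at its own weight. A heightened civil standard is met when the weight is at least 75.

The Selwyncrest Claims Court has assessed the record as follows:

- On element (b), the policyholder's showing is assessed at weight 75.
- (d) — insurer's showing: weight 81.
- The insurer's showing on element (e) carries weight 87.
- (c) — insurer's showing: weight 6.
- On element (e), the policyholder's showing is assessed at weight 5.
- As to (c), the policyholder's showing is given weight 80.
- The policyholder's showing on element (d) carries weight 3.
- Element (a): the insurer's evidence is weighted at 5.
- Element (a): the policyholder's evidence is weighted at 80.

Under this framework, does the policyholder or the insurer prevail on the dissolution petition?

At Stage 1 the policyholder must meet a heightened civil standard (weight is at least 75): on (a) the weight is 80 less the opposing 5 gives net 75, ≥ 75, so (a) meets the standard; on (b) the weight is 75, which does reach 75, so (b) meets the standard; on (c) the weight is 80 less the opposing 6 gives net 74, < 75, so (c) does not meet the standard.
  The policyholder does not carry Stage 1.
The analysis ends at Stage 1; the insurer prevails.

insurer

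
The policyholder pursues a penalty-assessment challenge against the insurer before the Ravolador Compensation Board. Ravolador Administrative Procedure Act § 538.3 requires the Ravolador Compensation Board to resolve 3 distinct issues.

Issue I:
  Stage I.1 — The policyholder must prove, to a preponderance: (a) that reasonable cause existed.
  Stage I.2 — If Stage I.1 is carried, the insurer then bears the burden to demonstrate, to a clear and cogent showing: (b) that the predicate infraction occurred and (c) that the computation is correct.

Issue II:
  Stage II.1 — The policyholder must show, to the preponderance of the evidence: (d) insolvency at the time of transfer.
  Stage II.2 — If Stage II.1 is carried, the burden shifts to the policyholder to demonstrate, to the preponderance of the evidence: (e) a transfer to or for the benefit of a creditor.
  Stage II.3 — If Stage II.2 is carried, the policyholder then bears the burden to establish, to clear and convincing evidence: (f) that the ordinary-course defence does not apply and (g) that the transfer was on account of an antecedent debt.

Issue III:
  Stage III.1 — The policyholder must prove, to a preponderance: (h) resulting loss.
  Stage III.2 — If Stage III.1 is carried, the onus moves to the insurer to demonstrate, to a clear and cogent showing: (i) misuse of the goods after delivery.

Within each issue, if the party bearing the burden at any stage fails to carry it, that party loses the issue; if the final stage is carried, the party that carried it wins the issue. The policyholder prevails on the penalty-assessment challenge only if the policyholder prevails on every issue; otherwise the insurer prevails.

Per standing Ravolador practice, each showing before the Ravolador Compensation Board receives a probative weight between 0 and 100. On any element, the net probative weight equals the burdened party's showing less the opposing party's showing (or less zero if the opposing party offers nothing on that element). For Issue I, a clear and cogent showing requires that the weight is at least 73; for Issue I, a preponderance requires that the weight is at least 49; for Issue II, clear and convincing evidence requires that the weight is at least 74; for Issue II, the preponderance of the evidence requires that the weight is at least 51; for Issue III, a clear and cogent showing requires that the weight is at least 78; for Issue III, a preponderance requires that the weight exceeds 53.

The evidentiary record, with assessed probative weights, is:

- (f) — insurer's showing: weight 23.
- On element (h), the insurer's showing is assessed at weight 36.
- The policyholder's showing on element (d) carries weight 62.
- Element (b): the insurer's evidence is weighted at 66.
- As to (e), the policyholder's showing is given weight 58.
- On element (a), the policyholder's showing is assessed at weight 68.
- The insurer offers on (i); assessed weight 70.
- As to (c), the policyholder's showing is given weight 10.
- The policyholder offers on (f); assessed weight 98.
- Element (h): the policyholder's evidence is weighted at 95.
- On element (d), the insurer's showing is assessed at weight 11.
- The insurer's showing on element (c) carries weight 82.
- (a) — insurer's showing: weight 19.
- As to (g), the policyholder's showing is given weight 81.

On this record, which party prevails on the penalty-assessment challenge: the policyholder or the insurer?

— Issue I —
At Stage I.1 the policyholder must meet a preponderance (weight is at least 49): on (a) the weight is 68 less the opposing 19 gives net 49, ≥ 49, so (a) meets the standard.
  All elements met. The burden passes to the insurer.
At Stage I.2 the insurer must meet a clear and cogent showing (weight is at least 73): on (b) the weight is 66, which does not reach 73, so (b) does not meet the standard; on (c) the weight is 82 less the opposing 10 gives net 72, which does not reach 73, so (c) does not meet the standard.
  Stage I.2 not carried; the insurer fails its burden.
The analysis ends at Stage I.2; the policyholder prevails on this issue.
— Issue II —
Stage II.1 (policyholder, the preponderance of the evidence, weight is at least 51): (d) net 62−11=51 ≥ 51 — meets.
  Stage II.1 is satisfied; the policyholder continues to bear the burden.
Stage II.2 (policyholder, the preponderance of the evidence, weight is at least 51): (e) 58 ≥ 51 — meets.
  Stage II.2 carried; the burden remains with the policyholder.
Stage II.3 (policyholder, clear and convincing evidence, weight is at least 74): (f) net 98−23=75 ≥ 74 — meets; (g) 81 ≥ 74 — meets.
  The policyholder carries the last stage.
With every stage satisfied, the policyholder prevails on this issue.
— Issue III —
At Stage III.1 the policyholder must meet a preponderance (weight exceeds 53): on (h) the weight is 95 less the opposing 36 gives net 59, which does exceed 53, so (h) meets the standard.
  Stage III.1 is satisfied; the onus moves to the insurer.
At Stage III.2 the insurer must meet a clear and cogent showing (weight is at least 78): on (i) the weight is 70, < 78, so (i) does not meet the standard.
  Stage III.2 not carried; the insurer fails its burden.
So the policyholder prevails on this issue.
Per-issue: Issue I → policyholder; Issue II → policyholder; Issue III → policyholder. The policyholder must prevail on every issue; overall, the policyholder prevails.

policyholder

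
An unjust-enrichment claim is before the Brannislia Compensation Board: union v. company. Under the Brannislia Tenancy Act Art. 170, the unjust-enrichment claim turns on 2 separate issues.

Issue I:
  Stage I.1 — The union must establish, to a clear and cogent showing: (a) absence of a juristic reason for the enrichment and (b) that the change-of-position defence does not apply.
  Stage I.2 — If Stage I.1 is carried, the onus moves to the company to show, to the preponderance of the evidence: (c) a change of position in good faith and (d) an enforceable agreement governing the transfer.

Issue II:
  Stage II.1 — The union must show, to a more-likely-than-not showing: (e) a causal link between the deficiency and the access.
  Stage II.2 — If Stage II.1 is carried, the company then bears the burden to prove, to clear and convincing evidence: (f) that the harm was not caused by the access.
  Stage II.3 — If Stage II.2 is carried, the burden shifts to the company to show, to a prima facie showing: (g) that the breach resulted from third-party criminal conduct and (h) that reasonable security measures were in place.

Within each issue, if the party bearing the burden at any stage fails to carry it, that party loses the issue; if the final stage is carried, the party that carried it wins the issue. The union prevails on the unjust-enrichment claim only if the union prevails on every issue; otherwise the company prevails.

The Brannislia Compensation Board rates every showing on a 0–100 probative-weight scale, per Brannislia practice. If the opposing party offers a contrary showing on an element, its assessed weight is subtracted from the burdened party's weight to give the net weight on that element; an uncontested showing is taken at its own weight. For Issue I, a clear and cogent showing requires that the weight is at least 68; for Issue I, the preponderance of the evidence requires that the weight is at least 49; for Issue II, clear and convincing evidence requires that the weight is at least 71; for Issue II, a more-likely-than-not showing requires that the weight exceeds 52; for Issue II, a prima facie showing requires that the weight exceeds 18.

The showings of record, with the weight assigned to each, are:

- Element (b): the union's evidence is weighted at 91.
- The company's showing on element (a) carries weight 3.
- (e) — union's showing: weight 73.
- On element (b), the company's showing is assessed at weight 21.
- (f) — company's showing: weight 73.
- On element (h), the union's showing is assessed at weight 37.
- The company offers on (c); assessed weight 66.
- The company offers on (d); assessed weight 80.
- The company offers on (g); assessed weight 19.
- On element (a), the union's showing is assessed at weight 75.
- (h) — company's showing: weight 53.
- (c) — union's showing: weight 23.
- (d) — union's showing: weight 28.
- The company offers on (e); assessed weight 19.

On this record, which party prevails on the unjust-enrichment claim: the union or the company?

— Issue I —
Stage I.1 — burden on union; standard: a clear and cogent showing (weight is at least 68).
    (a): 75 − 3 = 72 ≥ 68 [met]
    (b): 91 − 21 = 70 ≥ 68 [met]
  The union carries Stage I.1; the company now bears the burden.
Stage I.2 — burden on company; standard: the preponderance of the evidence (weight is at least 49).
    (c): 66 − 23 = 43 < 49 [not met]
    (d): 80 − 28 = 52 ≥ 49 [met]
  Stage I.2 not carried; the company fails its burden.
So the union prevails on this issue.
— Issue II —
Stage II.1 (union, a more-likely-than-not showing, weight exceeds 52): (e) net 73−19=54 > 52 — meets.
  Stage II.1 carried; the burden shifts to the company.
Stage II.2 (company, clear and convincing evidence, weight is at least 71): (f) 73 ≥ 71 — meets.
  Stage II.2 carried; the burden remains with the company.
Stage II.3 (company, a prima facie showing, weight exceeds 18): (g) 19 > 18 — meets; (h) net 53−37=16 ≤ 18 — fails.
  Not every element is met, so the company fails to carry Stage II.3.
So the union prevails on this issue.
Per-issue: Issue I → union; Issue II → union. The union must prevail on every issue; overall, the union prevails.

union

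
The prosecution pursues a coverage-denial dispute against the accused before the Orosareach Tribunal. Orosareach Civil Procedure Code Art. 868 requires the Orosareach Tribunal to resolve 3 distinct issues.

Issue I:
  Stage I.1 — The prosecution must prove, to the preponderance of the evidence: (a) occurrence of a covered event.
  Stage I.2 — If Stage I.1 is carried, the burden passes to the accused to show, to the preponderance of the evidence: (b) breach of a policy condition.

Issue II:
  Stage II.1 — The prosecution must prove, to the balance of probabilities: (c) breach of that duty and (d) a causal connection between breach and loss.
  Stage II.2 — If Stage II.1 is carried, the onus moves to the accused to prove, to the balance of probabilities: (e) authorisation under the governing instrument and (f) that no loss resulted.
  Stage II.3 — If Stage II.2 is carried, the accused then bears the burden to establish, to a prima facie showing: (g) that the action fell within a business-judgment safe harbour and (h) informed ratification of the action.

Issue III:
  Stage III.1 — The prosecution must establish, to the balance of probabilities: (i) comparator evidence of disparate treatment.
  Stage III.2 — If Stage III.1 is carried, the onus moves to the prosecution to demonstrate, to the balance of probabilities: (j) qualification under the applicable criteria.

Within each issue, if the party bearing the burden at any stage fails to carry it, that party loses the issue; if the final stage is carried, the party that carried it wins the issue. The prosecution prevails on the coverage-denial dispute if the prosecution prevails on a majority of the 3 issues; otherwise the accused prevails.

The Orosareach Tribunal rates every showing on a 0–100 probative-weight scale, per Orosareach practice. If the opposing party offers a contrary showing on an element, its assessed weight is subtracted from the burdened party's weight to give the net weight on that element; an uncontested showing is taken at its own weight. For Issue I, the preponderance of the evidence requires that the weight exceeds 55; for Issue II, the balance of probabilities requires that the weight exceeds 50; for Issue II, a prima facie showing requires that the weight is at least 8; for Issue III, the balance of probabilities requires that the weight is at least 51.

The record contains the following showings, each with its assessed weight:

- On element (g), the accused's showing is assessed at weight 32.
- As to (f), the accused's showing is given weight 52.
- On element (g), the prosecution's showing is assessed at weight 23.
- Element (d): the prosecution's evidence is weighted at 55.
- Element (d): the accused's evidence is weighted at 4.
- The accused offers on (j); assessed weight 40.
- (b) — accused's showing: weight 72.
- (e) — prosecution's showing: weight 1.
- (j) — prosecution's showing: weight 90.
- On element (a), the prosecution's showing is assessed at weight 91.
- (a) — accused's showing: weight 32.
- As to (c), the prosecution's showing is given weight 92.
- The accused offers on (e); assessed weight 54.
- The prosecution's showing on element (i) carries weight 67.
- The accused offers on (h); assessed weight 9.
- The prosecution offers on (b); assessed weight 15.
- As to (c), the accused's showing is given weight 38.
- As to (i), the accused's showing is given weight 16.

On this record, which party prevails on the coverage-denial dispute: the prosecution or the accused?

accused

— Issue I —
At Stage I.1 the prosecution must meet the preponderance of the evidence (weight exceeds 55): on (a) the weight is 91 less the opposing 32 gives net 59, > 55, so (a) meets the standard.
  Stage I.1 is satisfied; the onus moves to the accused.
At Stage I.2 the accused must meet the preponderance of the evidence (weight exceeds 55): on (b) the weight is 72 less the opposing 15 gives net 57, > 55, so (b) meets the standard.
  Stage I.2 carried; the final stage is satisfied.
With every stage satisfied, the accused prevails on this issue.
— Issue II —
Stage II.1 — burden on prosecution; standard: the balance of probabilities (weight exceeds 50).
    (c): 92 − 38 = 54 > 50 [met]
    (d): 55 − 4 = 51 > 50 [met]
  All elements met. The burden passes to the accused.
Stage II.2 — burden on accused; standard: the balance of probabilities (weight exceeds 50).
    (e): 54 − 1 = 53 > 50 [met]
    (f): 52 > 50 [met]
  Stage II.2 is satisfied; the accused continues to bear the burden.
Stage II.3 — burden on accused; standard: a prima facie showing (weight is at least 8).
    (g): 32 − 23 = 9 ≥ 8 [met]
    (h): 9 ≥ 8 [met]
  Stage II.3 carried; the final stage is satisfied.
With every stage satisfied, the accused prevails on this issue.
— Issue III —
Stage III.1 (prosecution, the balance of probabilities, weight is at least 51): (i) net 67−16=51 ≥ 51 — meets.
  All elements met. The prosecution retains the burden for Stage III.2.
Stage III.2 (prosecution, the balance of probabilities, weight is at least 51): (j) net 90−40=50 < 51 — fails.
  The prosecution does not carry Stage III.2.
The accused prevails on this issue.
Per-issue: Issue I → accused; Issue II → accused; Issue III → accused. The prosecution must prevail on a majority of issues; overall, the accused prevails.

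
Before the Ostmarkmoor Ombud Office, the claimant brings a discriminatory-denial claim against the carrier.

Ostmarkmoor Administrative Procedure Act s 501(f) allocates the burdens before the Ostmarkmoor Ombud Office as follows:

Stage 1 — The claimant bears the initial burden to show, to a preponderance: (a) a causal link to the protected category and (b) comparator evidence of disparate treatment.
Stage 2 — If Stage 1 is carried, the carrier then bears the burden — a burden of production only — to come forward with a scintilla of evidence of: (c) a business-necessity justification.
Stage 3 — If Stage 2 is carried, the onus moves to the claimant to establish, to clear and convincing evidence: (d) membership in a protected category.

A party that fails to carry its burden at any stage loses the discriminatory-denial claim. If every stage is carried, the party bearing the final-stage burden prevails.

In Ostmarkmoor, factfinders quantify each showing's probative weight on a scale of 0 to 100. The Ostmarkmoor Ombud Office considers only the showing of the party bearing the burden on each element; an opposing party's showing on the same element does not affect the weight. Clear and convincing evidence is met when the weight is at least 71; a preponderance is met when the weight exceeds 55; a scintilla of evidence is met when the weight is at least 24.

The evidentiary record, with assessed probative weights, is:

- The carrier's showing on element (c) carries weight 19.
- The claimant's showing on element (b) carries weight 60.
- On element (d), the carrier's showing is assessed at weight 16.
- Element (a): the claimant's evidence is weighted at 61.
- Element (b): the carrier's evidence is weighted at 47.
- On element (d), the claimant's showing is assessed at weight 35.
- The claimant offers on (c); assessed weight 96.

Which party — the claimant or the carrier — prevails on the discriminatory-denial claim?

Stage 1 — burden on claimant; standard: a preponderance (weight exceeds 55).
    (a): 61 > 55 [met]
    (b): 60 (carrier's 47 disregarded) > 55 [met]
  Stage 1 is satisfied; the onus moves to the carrier.
Stage 2 — burden on carrier; standard: a scintilla of evidence (weight is at least 24).
    (c): 19 (claimant's 96 disregarded) < 24 [not met]
  Not every element is met, so the carrier fails to carry Stage 2.
The claimant prevails.

claimant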